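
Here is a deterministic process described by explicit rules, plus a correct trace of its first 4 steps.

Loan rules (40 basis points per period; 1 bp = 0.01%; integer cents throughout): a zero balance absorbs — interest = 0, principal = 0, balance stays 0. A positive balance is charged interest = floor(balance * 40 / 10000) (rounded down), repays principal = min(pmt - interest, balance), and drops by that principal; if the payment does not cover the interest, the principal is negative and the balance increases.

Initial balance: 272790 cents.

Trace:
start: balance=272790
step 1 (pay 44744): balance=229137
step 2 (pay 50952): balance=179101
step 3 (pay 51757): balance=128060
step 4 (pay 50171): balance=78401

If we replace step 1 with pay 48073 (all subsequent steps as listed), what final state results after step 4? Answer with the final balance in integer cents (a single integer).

75032

(re-executing from step 1 with the substitution; state before step 1: balance=272790)
step 1 (pay 48073): balance=225808
step 2 (pay 50952): balance=175759
step 3 (pay 51757): balance=124705
step 4 (pay 50171): balance=75032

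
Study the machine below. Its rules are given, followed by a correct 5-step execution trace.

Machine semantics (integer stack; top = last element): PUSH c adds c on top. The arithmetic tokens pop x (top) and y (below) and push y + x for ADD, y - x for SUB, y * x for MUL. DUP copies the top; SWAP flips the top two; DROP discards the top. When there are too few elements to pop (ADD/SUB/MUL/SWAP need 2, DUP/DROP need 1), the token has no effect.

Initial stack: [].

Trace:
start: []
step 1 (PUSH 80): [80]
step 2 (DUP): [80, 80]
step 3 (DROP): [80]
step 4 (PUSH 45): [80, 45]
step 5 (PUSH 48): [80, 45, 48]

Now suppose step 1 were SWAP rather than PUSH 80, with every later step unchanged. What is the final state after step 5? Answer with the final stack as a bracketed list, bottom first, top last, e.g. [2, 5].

(re-executing from step 1 with the substitution; state before step 1: [])
step 1 (SWAP): []
step 2 (DUP): []
step 3 (DROP): []
step 4 (PUSH 45): [45]
step 5 (PUSH 48): [45, 48]

[45, 48]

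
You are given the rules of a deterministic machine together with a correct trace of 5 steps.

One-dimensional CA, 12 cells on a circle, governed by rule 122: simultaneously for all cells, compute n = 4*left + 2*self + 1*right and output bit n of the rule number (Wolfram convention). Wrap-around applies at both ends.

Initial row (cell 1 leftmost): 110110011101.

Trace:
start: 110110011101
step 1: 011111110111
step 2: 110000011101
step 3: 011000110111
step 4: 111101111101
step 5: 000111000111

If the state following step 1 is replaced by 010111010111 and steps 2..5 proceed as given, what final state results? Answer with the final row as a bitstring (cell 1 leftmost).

000000000000

state after step 1 := 010111010111
step 2: 101101101101
step 3: 111111111111
step 4: 000000000000
step 5: 000000000000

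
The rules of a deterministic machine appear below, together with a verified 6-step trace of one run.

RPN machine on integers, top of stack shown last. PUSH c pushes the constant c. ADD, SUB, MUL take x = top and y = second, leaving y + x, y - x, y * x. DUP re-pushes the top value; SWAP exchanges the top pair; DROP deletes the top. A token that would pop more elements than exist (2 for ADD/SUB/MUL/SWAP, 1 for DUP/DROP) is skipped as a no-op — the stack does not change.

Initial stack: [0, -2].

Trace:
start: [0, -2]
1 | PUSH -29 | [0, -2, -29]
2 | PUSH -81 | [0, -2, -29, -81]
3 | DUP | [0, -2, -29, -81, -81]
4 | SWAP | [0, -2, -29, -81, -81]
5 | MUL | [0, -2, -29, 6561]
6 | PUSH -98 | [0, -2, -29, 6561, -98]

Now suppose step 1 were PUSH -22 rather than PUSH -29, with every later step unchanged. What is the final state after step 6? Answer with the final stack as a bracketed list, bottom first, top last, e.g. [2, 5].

(re-executing from step 1 with the substitution; state before step 1: [0, -2])
1 | PUSH -22 | [0, -2, -22]
2 | PUSH -81 | [0, -2, -22, -81]
3 | DUP | [0, -2, -22, -81, -81]
4 | SWAP | [0, -2, -22, -81, -81]
5 | MUL | [0, -2, -22, 6561]
6 | PUSH -98 | [0, -2, -22, 6561, -98]

[0, -2, -22, 6561, -98]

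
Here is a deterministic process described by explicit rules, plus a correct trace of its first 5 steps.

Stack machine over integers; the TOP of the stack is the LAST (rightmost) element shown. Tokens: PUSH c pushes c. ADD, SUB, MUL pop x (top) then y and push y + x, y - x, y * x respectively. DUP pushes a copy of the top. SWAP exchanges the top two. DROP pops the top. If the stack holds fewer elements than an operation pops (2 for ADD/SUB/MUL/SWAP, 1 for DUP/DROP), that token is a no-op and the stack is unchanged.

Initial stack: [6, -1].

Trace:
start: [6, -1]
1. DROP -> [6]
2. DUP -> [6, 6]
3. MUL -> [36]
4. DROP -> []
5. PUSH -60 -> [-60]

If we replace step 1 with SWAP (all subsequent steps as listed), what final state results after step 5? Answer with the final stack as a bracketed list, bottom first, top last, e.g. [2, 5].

(re-executing from step 1 with the substitution; state before step 1: [6, -1])
1. SWAP -> [-1, 6]
2. DUP -> [-1, 6, 6]
3. MUL -> [-1, 36]
4. DROP -> [-1]
5. PUSH -60 -> [-1, -60]

[-1, -60]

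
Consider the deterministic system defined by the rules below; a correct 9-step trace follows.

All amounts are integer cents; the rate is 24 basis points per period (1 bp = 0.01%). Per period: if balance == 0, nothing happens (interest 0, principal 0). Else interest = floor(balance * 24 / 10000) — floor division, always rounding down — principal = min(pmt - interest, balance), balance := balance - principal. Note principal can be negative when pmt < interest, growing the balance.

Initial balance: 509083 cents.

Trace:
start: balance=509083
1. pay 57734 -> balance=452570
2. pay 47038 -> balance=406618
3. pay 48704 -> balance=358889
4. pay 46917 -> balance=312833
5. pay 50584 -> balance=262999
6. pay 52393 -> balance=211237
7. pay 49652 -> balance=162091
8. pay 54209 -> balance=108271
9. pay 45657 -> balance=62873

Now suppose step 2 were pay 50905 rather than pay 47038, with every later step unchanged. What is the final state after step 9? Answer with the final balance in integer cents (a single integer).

(re-executing from step 2 with the substitution; state before step 2: balance=452570)
2. pay 50905 -> balance=402751
3. pay 48704 -> balance=355013
4. pay 46917 -> balance=308948
5. pay 50584 -> balance=259105
6. pay 52393 -> balance=207333
7. pay 49652 -> balance=158178
8. pay 54209 -> balance=104348
9. pay 45657 -> balance=58941

58941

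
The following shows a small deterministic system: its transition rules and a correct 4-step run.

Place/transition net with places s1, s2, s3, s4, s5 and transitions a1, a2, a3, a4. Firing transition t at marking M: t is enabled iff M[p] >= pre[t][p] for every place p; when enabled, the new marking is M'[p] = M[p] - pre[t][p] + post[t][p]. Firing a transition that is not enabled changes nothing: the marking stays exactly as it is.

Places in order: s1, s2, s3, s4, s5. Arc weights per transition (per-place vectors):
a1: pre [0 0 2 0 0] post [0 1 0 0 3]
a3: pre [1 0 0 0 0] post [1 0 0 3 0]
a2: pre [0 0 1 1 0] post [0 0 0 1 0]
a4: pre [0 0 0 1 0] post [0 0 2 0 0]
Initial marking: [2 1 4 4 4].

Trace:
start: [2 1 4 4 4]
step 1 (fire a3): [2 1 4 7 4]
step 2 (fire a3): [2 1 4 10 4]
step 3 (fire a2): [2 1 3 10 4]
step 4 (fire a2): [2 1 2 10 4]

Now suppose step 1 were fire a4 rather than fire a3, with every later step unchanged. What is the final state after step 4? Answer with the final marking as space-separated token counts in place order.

(re-executing from step 1 with the substitution; state before step 1: [2 1 4 4 4])
step 1 (fire a4): [2 1 6 3 4]
step 2 (fire a3): [2 1 6 6 4]
step 3 (fire a2): [2 1 5 6 4]
step 4 (fire a2): [2 1 4 6 4]

2 1 4 6 4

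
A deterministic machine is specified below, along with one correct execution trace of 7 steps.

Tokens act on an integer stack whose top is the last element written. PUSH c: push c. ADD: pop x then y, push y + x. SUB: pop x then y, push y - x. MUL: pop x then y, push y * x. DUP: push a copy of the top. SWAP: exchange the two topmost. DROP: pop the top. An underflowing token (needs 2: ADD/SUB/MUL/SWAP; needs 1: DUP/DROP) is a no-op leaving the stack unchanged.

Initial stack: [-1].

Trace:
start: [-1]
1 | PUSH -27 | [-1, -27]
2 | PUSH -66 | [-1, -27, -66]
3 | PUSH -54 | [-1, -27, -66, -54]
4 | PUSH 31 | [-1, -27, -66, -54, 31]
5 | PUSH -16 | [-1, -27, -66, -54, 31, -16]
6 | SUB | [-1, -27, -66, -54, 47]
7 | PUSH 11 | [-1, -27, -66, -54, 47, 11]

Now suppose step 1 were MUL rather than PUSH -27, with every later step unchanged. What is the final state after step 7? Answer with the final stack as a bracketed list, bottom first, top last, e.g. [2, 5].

(re-executing from step 1 with the substitution; state before step 1: [-1])
1 | MUL | [-1]
2 | PUSH -66 | [-1, -66]
3 | PUSH -54 | [-1, -66, -54]
4 | PUSH 31 | [-1, -66, -54, 31]
5 | PUSH -16 | [-1, -66, -54, 31, -16]
6 | SUB | [-1, -66, -54, 47]
7 | PUSH 11 | [-1, -66, -54, 47, 11]

[-1, -66, -54, 47, 11]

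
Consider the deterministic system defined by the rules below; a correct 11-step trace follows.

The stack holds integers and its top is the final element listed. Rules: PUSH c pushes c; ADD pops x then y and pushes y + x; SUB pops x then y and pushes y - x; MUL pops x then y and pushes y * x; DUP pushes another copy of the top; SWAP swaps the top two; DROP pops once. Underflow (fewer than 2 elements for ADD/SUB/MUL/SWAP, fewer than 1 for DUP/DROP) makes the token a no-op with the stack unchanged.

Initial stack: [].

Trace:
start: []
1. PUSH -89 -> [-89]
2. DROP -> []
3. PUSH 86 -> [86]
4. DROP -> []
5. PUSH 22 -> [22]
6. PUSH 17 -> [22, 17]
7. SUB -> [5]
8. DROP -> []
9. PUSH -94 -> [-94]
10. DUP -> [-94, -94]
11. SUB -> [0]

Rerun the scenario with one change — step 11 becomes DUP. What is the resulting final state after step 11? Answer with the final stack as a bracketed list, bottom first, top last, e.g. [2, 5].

[-94, -94, -94]

(re-executing from step 11 with the substitution; state before step 11: [-94, -94])
11. DUP -> [-94, -94, -94]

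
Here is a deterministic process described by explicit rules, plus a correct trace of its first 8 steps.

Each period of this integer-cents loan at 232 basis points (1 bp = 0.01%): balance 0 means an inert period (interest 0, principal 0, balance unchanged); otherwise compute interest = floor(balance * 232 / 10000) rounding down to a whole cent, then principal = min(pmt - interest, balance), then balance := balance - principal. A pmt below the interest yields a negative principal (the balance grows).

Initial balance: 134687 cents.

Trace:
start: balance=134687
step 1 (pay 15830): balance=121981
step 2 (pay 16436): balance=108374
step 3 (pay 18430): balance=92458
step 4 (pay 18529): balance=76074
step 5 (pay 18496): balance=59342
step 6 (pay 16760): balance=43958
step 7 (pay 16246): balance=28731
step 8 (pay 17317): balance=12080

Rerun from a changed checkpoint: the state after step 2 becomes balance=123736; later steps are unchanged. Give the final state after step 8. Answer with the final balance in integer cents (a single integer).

state after step 2 := balance=123736
step 3 (pay 18430): balance=108176
step 4 (pay 18529): balance=92156
step 5 (pay 18496): balance=75798
step 6 (pay 16760): balance=60796
step 7 (pay 16246): balance=45960
step 8 (pay 17317): balance=29709

29709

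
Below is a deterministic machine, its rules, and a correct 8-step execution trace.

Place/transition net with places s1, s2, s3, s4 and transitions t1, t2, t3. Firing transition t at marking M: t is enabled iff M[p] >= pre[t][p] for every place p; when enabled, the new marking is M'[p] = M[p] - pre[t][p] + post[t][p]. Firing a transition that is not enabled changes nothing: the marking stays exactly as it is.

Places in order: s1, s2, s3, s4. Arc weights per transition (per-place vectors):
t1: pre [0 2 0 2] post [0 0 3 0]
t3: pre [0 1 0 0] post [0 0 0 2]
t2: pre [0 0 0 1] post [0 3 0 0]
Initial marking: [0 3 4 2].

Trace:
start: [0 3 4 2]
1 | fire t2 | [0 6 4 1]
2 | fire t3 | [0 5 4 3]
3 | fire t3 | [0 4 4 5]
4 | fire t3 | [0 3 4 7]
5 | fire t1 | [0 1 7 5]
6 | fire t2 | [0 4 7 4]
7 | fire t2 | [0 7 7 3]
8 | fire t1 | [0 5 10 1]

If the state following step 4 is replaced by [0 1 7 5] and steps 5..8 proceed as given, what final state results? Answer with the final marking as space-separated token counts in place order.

state after step 4 := [0 1 7 5]
5 | fire t1 | [0 1 7 5]
6 | fire t2 | [0 4 7 4]
7 | fire t2 | [0 7 7 3]
8 | fire t1 | [0 5 10 1]

0 5 10 1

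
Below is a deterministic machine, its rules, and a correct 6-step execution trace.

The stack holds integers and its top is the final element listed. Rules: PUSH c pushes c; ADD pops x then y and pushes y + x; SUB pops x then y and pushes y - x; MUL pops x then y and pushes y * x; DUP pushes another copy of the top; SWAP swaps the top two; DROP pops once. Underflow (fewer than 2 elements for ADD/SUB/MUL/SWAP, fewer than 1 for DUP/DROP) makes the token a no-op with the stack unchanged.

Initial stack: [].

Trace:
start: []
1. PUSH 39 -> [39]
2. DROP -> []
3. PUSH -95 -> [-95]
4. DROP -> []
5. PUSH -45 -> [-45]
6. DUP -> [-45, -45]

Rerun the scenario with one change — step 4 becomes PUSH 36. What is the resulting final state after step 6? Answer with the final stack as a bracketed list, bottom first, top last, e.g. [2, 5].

[-95, 36, -45, -45]

(re-executing from step 4 with the substitution; state before step 4: [-95])
4. PUSH 36 -> [-95, 36]
5. PUSH -45 -> [-95, 36, -45]
6. DUP -> [-95, 36, -45, -45]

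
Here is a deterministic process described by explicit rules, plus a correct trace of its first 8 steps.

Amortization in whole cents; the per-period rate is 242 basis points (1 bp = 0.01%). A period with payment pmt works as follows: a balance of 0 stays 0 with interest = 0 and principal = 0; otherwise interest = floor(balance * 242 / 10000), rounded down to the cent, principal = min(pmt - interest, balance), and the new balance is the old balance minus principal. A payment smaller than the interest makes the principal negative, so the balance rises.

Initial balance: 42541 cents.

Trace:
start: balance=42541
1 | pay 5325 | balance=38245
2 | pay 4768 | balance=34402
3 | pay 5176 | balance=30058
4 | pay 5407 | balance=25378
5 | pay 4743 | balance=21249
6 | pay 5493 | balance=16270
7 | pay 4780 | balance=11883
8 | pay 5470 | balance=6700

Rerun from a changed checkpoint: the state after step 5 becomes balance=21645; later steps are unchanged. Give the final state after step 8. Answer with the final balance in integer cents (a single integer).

7125

state after step 5 := balance=21645
6 | pay 5493 | balance=16675
7 | pay 4780 | balance=12298
8 | pay 5470 | balance=7125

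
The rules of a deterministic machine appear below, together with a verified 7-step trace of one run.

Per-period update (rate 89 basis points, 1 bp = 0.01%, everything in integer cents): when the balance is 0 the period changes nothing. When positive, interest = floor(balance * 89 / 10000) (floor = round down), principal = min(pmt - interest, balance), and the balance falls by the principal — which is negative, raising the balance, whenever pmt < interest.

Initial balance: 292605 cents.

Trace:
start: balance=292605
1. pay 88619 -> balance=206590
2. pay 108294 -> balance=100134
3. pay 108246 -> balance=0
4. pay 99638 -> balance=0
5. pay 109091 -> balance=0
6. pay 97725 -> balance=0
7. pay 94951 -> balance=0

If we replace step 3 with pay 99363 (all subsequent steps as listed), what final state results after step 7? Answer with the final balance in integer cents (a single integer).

(re-executing from step 3 with the substitution; state before step 3: balance=100134)
3. pay 99363 -> balance=1662
4. pay 99638 -> balance=0
5. pay 109091 -> balance=0
6. pay 97725 -> balance=0
7. pay 94951 -> balance=0

0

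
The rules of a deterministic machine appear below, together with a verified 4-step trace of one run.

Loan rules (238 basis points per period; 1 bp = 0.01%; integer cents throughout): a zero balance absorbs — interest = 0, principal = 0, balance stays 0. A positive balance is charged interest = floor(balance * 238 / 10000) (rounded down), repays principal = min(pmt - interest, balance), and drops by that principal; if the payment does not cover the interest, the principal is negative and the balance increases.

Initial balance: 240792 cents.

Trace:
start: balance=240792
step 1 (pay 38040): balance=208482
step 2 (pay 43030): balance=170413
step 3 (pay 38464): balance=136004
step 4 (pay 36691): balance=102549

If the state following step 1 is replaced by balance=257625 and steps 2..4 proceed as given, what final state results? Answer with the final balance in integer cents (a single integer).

state after step 1 := balance=257625
step 2 (pay 43030): balance=220726
step 3 (pay 38464): balance=187515
step 4 (pay 36691): balance=155286

155286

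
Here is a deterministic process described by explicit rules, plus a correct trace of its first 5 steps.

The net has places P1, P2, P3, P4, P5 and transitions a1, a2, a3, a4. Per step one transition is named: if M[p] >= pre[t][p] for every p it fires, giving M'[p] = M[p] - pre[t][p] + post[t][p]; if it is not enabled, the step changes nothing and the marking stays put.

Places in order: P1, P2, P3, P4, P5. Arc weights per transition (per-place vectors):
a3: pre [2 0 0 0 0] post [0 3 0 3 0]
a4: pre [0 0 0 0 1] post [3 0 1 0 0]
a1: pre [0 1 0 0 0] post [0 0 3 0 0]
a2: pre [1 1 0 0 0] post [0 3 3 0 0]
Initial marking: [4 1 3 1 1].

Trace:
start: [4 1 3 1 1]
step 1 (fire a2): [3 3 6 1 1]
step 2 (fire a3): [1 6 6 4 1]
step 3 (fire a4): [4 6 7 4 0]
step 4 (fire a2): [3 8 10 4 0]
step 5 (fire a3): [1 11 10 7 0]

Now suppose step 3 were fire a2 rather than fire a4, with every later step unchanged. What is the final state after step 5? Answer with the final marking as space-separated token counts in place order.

0 8 9 4 1

(re-executing from step 3 with the substitution; state before step 3: [1 6 6 4 1])
step 3 (fire a2): [0 8 9 4 1]
step 4 (fire a2): [0 8 9 4 1]
step 5 (fire a3): [0 8 9 4 1]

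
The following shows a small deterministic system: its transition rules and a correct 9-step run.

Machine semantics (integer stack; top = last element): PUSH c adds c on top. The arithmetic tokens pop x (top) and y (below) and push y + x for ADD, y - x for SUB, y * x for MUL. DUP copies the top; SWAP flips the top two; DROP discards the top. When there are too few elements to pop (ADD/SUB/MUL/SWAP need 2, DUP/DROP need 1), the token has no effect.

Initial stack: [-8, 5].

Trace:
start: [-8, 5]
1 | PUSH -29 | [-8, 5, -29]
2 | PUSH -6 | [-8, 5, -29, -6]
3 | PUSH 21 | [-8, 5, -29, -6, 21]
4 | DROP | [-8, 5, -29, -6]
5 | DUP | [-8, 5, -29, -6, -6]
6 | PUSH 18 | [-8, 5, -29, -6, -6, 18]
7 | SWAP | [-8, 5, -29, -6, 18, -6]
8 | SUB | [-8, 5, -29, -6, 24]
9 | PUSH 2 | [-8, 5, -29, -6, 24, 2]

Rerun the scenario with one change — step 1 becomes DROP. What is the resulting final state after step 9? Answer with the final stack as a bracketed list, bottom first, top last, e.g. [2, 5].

(re-executing from step 1 with the substitution; state before step 1: [-8, 5])
1 | DROP | [-8]
2 | PUSH -6 | [-8, -6]
3 | PUSH 21 | [-8, -6, 21]
4 | DROP | [-8, -6]
5 | DUP | [-8, -6, -6]
6 | PUSH 18 | [-8, -6, -6, 18]
7 | SWAP | [-8, -6, 18, -6]
8 | SUB | [-8, -6, 24]
9 | PUSH 2 | [-8, -6, 24, 2]

[-8, -6, 24, 2]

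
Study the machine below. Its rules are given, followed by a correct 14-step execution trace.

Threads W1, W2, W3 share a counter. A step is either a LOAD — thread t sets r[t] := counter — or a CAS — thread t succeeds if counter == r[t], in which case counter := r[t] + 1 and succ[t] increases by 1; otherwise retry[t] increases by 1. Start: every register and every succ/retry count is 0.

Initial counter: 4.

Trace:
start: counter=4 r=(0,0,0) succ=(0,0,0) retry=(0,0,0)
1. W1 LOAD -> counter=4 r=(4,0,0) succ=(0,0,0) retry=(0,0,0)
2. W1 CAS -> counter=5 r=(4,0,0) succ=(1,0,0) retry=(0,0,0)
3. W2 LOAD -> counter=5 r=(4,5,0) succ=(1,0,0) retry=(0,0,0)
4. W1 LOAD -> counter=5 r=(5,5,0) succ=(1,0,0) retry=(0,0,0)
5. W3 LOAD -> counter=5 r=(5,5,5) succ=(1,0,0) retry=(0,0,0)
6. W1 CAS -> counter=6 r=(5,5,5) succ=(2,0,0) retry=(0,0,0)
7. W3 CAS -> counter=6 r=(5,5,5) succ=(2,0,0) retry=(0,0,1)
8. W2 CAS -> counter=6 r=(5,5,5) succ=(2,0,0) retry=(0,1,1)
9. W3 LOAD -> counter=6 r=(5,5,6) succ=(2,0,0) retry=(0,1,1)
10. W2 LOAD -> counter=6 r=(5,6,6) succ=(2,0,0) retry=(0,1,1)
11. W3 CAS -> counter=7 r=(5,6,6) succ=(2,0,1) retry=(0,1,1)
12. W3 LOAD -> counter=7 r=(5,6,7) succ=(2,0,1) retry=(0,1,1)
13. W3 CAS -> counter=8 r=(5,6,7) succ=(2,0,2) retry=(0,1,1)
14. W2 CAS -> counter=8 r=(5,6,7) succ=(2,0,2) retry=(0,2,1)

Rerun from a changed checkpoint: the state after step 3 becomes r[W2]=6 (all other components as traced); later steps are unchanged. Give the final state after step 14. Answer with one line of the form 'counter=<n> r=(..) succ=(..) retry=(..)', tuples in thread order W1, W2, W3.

counter=9 r=(5,7,8) succ=(2,1,2) retry=(0,1,1)

state after step 3 := counter=5 r=(4,6,0) succ=(1,0,0) retry=(0,0,0)
4. W1 LOAD -> counter=5 r=(5,6,0) succ=(1,0,0) retry=(0,0,0)
5. W3 LOAD -> counter=5 r=(5,6,5) succ=(1,0,0) retry=(0,0,0)
6. W1 CAS -> counter=6 r=(5,6,5) succ=(2,0,0) retry=(0,0,0)
7. W3 CAS -> counter=6 r=(5,6,5) succ=(2,0,0) retry=(0,0,1)
8. W2 CAS -> counter=7 r=(5,6,5) succ=(2,1,0) retry=(0,0,1)
9. W3 LOAD -> counter=7 r=(5,6,7) succ=(2,1,0) retry=(0,0,1)
10. W2 LOAD -> counter=7 r=(5,7,7) succ=(2,1,0) retry=(0,0,1)
11. W3 CAS -> counter=8 r=(5,7,7) succ=(2,1,1) retry=(0,0,1)
12. W3 LOAD -> counter=8 r=(5,7,8) succ=(2,1,1) retry=(0,0,1)
13. W3 CAS -> counter=9 r=(5,7,8) succ=(2,1,2) retry=(0,0,1)
14. W2 CAS -> counter=9 r=(5,7,8) succ=(2,1,2) retry=(0,1,1)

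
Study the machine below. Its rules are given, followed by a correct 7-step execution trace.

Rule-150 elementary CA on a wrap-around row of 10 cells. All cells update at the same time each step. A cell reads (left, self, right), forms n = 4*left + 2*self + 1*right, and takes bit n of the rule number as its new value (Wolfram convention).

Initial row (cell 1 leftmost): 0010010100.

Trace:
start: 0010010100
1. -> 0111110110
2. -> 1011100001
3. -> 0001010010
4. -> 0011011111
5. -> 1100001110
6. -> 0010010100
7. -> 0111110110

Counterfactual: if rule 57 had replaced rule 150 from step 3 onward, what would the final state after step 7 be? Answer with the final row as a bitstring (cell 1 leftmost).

(re-executing steps 3..7 under rule 57; state before step 3: 1011100001)
3. -> 0110011101
4. -> 1101010010
5. -> 1010101001
6. -> 0101010101
7. -> 1010101010

1010101010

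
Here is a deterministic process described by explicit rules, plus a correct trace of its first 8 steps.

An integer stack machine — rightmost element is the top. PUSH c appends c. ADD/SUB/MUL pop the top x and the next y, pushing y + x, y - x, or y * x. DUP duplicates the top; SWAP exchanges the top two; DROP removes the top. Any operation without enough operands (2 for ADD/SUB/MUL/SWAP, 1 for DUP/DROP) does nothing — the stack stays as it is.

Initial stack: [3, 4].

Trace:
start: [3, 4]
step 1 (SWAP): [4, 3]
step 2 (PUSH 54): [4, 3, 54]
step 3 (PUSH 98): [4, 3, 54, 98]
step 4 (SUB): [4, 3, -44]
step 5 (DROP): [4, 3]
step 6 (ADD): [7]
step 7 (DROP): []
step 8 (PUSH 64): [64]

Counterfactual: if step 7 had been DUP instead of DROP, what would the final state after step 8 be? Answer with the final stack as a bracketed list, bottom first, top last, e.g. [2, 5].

(re-executing from step 7 with the substitution; state before step 7: [7])
step 7 (DUP): [7, 7]
step 8 (PUSH 64): [7, 7, 64]

[7, 7, 64]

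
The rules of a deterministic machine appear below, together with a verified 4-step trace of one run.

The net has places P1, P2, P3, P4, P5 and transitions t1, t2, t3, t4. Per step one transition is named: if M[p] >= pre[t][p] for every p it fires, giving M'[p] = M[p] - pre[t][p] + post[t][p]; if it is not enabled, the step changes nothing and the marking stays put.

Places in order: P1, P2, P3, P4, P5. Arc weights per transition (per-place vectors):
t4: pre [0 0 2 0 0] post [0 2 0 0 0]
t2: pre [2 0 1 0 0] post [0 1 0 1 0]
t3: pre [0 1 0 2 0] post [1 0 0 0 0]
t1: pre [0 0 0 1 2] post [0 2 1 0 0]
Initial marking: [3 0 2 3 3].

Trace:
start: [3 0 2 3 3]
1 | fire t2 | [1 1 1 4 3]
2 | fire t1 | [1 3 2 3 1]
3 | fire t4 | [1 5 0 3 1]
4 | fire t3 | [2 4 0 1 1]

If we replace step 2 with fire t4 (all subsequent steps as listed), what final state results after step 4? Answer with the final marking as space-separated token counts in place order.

2 0 1 2 3

(re-executing from step 2 with the substitution; state before step 2: [1 1 1 4 3])
2 | fire t4 | [1 1 1 4 3]
3 | fire t4 | [1 1 1 4 3]
4 | fire t3 | [2 0 1 2 3]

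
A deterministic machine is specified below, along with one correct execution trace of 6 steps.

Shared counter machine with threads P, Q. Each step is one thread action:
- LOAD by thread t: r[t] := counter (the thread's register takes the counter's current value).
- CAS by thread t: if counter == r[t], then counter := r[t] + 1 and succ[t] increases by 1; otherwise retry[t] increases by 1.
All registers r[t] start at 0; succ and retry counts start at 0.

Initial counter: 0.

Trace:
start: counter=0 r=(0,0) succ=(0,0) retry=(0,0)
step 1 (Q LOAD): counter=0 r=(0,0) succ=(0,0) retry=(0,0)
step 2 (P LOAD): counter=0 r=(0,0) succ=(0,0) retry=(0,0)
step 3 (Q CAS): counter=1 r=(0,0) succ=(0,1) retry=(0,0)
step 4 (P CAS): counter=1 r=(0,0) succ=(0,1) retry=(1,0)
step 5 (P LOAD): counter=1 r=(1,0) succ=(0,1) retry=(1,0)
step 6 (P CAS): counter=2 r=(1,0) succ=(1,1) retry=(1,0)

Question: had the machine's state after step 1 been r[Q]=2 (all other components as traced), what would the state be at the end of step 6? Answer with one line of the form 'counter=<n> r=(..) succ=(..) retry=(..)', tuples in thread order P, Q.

counter=2 r=(1,2) succ=(2,0) retry=(0,1)

state after step 1 := counter=0 r=(0,2) succ=(0,0) retry=(0,0)
step 2 (P LOAD): counter=0 r=(0,2) succ=(0,0) retry=(0,0)
step 3 (Q CAS): counter=0 r=(0,2) succ=(0,0) retry=(0,1)
step 4 (P CAS): counter=1 r=(0,2) succ=(1,0) retry=(0,1)
step 5 (P LOAD): counter=1 r=(1,2) succ=(1,0) retry=(0,1)
step 6 (P CAS): counter=2 r=(1,2) succ=(2,0) retry=(0,1)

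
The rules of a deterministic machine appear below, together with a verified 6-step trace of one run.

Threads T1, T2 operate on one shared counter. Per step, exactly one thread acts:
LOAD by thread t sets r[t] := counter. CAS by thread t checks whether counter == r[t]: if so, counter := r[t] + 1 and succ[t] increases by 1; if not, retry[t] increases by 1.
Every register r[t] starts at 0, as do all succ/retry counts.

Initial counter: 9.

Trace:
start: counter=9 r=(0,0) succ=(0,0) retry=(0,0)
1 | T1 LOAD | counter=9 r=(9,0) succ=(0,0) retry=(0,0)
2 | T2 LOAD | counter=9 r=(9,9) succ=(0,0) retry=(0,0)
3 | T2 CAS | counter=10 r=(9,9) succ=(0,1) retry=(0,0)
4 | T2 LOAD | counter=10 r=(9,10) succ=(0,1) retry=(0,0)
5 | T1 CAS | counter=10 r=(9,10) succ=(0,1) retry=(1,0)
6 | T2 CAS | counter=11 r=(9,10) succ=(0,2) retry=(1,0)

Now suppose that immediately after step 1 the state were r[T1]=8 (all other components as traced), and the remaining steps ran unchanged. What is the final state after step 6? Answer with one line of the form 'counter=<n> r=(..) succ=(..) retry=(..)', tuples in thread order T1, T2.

counter=11 r=(8,10) succ=(0,2) retry=(1,0)

state after step 1 := counter=9 r=(8,0) succ=(0,0) retry=(0,0)
2 | T2 LOAD | counter=9 r=(8,9) succ=(0,0) retry=(0,0)
3 | T2 CAS | counter=10 r=(8,9) succ=(0,1) retry=(0,0)
4 | T2 LOAD | counter=10 r=(8,10) succ=(0,1) retry=(0,0)
5 | T1 CAS | counter=10 r=(8,10) succ=(0,1) retry=(1,0)
6 | T2 CAS | counter=11 r=(8,10) succ=(0,2) retry=(1,0)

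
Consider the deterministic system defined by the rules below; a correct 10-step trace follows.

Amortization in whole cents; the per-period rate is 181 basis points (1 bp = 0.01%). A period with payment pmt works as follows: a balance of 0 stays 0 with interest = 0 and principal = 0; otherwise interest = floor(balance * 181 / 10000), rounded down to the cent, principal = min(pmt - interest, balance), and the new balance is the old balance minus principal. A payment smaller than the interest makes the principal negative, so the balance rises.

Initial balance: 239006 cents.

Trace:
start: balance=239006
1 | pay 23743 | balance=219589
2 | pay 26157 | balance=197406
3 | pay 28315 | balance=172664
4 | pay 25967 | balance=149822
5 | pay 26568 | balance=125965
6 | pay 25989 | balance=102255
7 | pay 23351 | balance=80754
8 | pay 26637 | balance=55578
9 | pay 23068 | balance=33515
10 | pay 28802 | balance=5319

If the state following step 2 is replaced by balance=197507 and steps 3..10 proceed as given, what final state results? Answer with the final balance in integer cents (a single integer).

state after step 2 := balance=197507
3 | pay 28315 | balance=172766
4 | pay 25967 | balance=149926
5 | pay 26568 | balance=126071
6 | pay 25989 | balance=102363
7 | pay 23351 | balance=80864
8 | pay 26637 | balance=55690
9 | pay 23068 | balance=33629
10 | pay 28802 | balance=5435

5435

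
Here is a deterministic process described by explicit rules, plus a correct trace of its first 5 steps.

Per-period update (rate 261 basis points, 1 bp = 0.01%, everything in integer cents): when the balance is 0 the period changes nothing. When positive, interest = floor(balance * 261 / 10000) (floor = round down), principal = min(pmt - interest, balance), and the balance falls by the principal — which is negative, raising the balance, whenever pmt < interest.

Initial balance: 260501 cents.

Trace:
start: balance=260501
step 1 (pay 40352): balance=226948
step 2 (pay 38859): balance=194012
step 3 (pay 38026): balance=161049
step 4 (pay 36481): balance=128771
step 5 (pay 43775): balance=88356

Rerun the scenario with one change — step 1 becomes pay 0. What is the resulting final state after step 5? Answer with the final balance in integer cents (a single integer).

133089

(re-executing from step 1 with the substitution; state before step 1: balance=260501)
step 1 (pay 0): balance=267300
step 2 (pay 38859): balance=235417
step 3 (pay 38026): balance=203535
step 4 (pay 36481): balance=172366
step 5 (pay 43775): balance=133089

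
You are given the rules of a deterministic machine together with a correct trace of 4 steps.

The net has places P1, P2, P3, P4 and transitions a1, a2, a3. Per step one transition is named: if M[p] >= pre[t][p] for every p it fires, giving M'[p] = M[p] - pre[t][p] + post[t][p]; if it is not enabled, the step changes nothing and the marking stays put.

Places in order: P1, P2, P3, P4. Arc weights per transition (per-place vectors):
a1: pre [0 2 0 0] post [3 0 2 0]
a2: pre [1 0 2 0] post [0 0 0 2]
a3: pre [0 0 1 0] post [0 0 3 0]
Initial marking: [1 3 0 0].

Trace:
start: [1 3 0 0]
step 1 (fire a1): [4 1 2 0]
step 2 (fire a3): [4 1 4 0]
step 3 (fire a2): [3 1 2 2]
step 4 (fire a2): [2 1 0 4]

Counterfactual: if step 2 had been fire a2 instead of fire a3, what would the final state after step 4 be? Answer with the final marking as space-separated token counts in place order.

3 1 0 2

(re-executing from step 2 with the substitution; state before step 2: [4 1 2 0])
step 2 (fire a2): [3 1 0 2]
step 3 (fire a2): [3 1 0 2]
step 4 (fire a2): [3 1 0 2]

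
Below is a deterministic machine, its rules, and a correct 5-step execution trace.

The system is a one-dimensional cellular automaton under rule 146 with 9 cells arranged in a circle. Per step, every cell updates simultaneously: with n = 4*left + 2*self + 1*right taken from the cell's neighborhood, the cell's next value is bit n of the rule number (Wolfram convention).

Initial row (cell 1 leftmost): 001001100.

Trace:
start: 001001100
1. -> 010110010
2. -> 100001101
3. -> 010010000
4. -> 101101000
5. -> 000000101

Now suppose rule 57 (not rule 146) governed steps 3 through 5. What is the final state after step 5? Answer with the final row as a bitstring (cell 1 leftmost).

(re-executing steps 3..5 under rule 57; state before step 3: 100001101)
3. -> 011101011
4. -> 110010110
5. -> 101001101

101001101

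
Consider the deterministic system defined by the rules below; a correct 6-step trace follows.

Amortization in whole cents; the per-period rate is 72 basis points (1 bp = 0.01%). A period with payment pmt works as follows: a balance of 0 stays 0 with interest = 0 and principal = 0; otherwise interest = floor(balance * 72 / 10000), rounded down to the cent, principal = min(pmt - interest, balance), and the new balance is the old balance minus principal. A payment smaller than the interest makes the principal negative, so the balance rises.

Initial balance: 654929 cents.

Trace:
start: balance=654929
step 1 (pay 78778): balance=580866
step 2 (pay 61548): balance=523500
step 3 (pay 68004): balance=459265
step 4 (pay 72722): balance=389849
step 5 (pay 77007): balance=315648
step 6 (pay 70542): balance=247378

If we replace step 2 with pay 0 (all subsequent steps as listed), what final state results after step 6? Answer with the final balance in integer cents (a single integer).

(re-executing from step 2 with the substitution; state before step 2: balance=580866)
step 2 (pay 0): balance=585048
step 3 (pay 68004): balance=521256
step 4 (pay 72722): balance=452287
step 5 (pay 77007): balance=378536
step 6 (pay 70542): balance=310719

310719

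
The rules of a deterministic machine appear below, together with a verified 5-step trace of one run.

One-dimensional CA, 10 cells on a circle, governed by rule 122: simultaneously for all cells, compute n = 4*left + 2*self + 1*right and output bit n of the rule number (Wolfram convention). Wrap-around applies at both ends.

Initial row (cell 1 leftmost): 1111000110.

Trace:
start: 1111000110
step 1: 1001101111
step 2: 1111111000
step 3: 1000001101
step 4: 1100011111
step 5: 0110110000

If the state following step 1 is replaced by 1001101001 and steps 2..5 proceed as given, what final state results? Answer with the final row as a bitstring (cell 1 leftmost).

state after step 1 := 1001101001
step 2: 1111110111
step 3: 0000011100
step 4: 0000110110
step 5: 0001111111

0001111111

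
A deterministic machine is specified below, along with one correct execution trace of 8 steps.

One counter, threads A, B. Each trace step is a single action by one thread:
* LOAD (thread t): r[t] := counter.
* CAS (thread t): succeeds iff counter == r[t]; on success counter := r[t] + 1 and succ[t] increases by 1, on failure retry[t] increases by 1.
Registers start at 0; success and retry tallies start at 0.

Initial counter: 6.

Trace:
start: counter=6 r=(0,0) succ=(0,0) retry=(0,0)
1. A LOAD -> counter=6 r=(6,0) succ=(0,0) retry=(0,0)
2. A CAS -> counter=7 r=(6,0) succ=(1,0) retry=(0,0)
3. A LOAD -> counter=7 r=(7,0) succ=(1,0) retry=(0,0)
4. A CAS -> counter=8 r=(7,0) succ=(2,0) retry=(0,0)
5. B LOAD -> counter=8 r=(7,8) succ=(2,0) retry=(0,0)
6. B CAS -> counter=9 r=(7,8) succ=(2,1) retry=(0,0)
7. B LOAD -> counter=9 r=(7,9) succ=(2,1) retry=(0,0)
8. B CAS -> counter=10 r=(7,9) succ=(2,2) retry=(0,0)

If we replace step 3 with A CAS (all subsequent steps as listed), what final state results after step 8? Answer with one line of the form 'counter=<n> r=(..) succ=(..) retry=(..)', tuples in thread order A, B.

(re-executing from step 3 with the substitution; state before step 3: counter=7 r=(6,0) succ=(1,0) retry=(0,0))
3. A CAS -> counter=7 r=(6,0) succ=(1,0) retry=(1,0)
4. A CAS -> counter=7 r=(6,0) succ=(1,0) retry=(2,0)
5. B LOAD -> counter=7 r=(6,7) succ=(1,0) retry=(2,0)
6. B CAS -> counter=8 r=(6,7) succ=(1,1) retry=(2,0)
7. B LOAD -> counter=8 r=(6,8) succ=(1,1) retry=(2,0)
8. B CAS -> counter=9 r=(6,8) succ=(1,2) retry=(2,0)

counter=9 r=(6,8) succ=(1,2) retry=(2,0)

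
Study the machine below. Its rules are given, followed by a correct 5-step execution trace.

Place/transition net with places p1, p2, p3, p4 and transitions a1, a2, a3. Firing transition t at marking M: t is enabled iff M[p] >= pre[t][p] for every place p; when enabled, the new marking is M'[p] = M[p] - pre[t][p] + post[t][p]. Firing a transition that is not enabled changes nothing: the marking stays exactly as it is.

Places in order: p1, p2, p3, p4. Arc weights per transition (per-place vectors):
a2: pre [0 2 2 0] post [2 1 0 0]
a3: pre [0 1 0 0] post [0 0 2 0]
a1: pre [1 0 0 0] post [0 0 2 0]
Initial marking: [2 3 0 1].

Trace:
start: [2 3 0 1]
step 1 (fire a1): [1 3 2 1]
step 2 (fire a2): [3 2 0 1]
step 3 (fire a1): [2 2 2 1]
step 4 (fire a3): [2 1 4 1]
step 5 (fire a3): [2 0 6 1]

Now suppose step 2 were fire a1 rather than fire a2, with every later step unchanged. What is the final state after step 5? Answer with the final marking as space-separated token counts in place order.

(re-executing from step 2 with the substitution; state before step 2: [1 3 2 1])
step 2 (fire a1): [0 3 4 1]
step 3 (fire a1): [0 3 4 1]
step 4 (fire a3): [0 2 6 1]
step 5 (fire a3): [0 1 8 1]

0 1 8 1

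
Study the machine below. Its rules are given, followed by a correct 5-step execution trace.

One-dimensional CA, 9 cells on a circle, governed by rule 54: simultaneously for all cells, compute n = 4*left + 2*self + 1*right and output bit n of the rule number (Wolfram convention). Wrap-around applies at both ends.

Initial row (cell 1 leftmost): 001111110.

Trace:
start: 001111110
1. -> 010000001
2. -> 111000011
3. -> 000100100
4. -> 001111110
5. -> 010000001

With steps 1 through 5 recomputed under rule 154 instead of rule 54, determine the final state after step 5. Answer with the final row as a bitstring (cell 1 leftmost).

(re-executing steps 1..5 under rule 154; state before step 1: 001111110)
1. -> 011111101
2. -> 011111000
3. -> 111110100
4. -> 111100011
5. -> 111010111

111010111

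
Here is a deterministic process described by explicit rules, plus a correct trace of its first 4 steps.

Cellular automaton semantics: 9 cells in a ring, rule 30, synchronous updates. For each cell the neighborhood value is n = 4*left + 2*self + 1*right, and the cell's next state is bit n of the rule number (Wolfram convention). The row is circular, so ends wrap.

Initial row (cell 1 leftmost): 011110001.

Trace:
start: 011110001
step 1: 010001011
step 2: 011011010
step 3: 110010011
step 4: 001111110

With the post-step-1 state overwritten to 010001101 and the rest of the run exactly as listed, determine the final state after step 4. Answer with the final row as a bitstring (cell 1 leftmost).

011110100

state after step 1 := 010001101
step 2: 011011001
step 3: 010010111
step 4: 011110100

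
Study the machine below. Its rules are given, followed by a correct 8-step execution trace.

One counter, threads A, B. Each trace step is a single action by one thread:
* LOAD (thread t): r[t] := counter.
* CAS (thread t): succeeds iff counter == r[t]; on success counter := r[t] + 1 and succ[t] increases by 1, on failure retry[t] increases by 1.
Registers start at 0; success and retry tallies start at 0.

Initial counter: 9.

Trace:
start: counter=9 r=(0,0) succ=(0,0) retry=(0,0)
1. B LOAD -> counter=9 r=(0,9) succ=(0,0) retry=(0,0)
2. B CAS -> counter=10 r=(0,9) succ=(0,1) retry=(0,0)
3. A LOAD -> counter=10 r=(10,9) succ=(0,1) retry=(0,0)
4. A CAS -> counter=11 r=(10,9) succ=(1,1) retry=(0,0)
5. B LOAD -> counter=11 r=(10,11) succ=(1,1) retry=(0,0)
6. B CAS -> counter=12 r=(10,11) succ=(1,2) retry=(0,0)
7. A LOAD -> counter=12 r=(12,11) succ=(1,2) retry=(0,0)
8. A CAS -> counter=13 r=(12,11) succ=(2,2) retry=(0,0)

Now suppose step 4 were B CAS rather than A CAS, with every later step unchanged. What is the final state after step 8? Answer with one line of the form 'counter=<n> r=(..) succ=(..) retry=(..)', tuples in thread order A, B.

counter=12 r=(11,10) succ=(1,2) retry=(0,1)

(re-executing from step 4 with the substitution; state before step 4: counter=10 r=(10,9) succ=(0,1) retry=(0,0))
4. B CAS -> counter=10 r=(10,9) succ=(0,1) retry=(0,1)
5. B LOAD -> counter=10 r=(10,10) succ=(0,1) retry=(0,1)
6. B CAS -> counter=11 r=(10,10) succ=(0,2) retry=(0,1)
7. A LOAD -> counter=11 r=(11,10) succ=(0,2) retry=(0,1)
8. A CAS -> counter=12 r=(11,10) succ=(1,2) retry=(0,1)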